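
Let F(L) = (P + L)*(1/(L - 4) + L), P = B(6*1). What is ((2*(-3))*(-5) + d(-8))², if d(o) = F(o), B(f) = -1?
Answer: 168921/16 ≈ 10558.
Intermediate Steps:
P = -1
F(L) = (-1 + L)*(L + 1/(-4 + L)) (F(L) = (-1 + L)*(1/(L - 4) + L) = (-1 + L)*(1/(-4 + L) + L) = (-1 + L)*(L + 1/(-4 + L)))
d(o) = (-1 + o³ - 5*o² + 5*o)/(-4 + o)
((2*(-3))*(-5) + d(-8))² = ((2*(-3))*(-5) + (-1 + (-8)³ - 5*(-8)² + 5*(-8))/(-4 - 8))² = (-6*(-5) + (-1 - 512 - 5*64 - 40)/(-12))² = (30 - (-1 - 512 - 320 - 40)/12)² = (30 - 1/12*(-873))² = (30 + 291/4)² = (411/4)² = 168921/16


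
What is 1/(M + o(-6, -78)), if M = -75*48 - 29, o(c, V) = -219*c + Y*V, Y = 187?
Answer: -1/16901 ≈ -5.9168e-5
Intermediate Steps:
o(c, V) = -219*c + 187*V
M = -3629 (M = -3600 - 29 = -3629)
1/(M + o(-6, -78)) = 1/(-3629 + (-219*(-6) + 187*(-78))) = 1/(-3629 + (1314 - 14586)) = 1/(-3629 - 13272) = 1/(-16901) = -1/16901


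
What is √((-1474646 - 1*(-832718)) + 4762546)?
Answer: √4120618 ≈ 2029.9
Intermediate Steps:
√((-1474646 - 1*(-832718)) + 4762546) = √((-1474646 + 832718) + 4762546) = √(-641928 + 4762546) = √4120618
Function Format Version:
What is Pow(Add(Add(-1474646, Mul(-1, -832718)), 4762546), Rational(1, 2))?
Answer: Pow(4120618, Rational(1, 2)) ≈ 2029.9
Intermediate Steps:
Pow(Add(Add(-1474646, Mul(-1, -832718)), 4762546), Rational(1, 2)) = Pow(Add(Add(-1474646, 832718), 4762546), Rational(1, 2)) = Pow(Add(-641928, 4762546), Rational(1, 2)) = Pow(4120618, Rational(1, 2))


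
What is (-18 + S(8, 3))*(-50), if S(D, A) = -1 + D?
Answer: 550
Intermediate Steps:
(-18 + S(8, 3))*(-50) = (-18 + (-1 + 8))*(-50) = (-18 + 7)*(-50) = -11*(-50) = 550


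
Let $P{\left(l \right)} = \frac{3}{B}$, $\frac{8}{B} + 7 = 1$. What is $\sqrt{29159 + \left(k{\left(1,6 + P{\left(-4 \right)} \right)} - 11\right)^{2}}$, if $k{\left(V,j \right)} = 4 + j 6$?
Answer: $\frac{\sqrt{117597}}{2} \approx 171.46$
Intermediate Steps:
$B = - \frac{4}{3}$ ($B = \frac{8}{-7 + 1} = \frac{8}{-6} = 8 \left(- \frac{1}{6}\right) = - \frac{4}{3} \approx -1.3333$)
$P{\left(l \right)} = - \frac{9}{4}$ ($P{\left(l \right)} = \frac{3}{- \frac{4}{3}} = 3 \left(- \frac{3}{4}\right) = - \frac{9}{4}$)
$k{\left(V,j \right)} = 4 + 6 j$
$\sqrt{29159 + \left(k{\left(1,6 + P{\left(-4 \right)} \right)} - 11\right)^{2}} = \sqrt{29159 + \left(\left(4 + 6 \left(6 - \frac{9}{4}\right)\right) - 11\right)^{2}} = \sqrt{29159 + \left(\left(4 + 6 \cdot \frac{15}{4}\right) - 11\right)^{2}} = \sqrt{29159 + \left(\left(4 + \frac{45}{2}\right) - 11\right)^{2}} = \sqrt{29159 + \left(\frac{53}{2} - 11\right)^{2}} = \sqrt{29159 + \left(\frac{31}{2}\right)^{2}} = \sqrt{29159 + \frac{961}{4}} = \sqrt{\frac{117597}{4}} = \frac{\sqrt{117597}}{2}$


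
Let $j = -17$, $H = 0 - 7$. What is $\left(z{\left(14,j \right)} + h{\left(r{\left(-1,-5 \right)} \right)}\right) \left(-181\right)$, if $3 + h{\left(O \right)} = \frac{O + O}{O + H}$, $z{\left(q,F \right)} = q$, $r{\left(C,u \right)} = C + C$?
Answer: $- \frac{18643}{9} \approx -2071.4$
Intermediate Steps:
$r{\left(C,u \right)} = 2 C$
$H = -7$ ($H = 0 - 7 = -7$)
$h{\left(O \right)} = -3 + \frac{2 O}{-7 + O}$ ($h{\left(O \right)} = -3 + \frac{O + O}{O - 7} = -3 + \frac{2 O}{-7 + O}$)
$\left(z{\left(14,j \right)} + h{\left(r{\left(-1,-5 \right)} \right)}\right) \left(-181\right) = \left(14 + \frac{21 - 2 \left(-1\right)}{-7 + 2 \left(-1\right)}\right) \left(-181\right) = \left(14 + \frac{21 - -2}{-7 - 2}\right) \left(-181\right) = \left(14 + \frac{21 + 2}{-9}\right) \left(-181\right) = \left(14 - \frac{23}{9}\right) \left(-181\right) = \frac{103}{9} \left(-181\right) = - \frac{18643}{9}$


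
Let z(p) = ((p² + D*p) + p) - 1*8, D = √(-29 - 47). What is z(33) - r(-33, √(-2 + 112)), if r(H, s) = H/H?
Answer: 1113 + 66*I*√19 ≈ 1113.0 + 287.69*I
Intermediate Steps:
D = 2*I*√19 (D = √(-76) = 2*I*√19 ≈ 8.7178*I)
r(H, s) = 1
z(p) = -8 + p + p² + 2*I*p*√19 (z(p) = ((p² + (2*I*√19)*p) + p) - 1*8 = ((p² + 2*I*p*√19) + p) - 8 = (p + p² + 2*I*p*√19) - 8 = -8 + p + p² + 2*I*p*√19)
z(33) - r(-33, √(-2 + 112)) = (-8 + 33 + 33² + 2*I*33*√19) - 1*1 = (-8 + 33 + 1089 + 66*I*√19) - 1 = (1114 + 66*I*√19) - 1 = 1113 + 66*I*√19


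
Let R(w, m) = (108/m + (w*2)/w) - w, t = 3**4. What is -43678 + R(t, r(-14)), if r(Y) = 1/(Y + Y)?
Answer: -46781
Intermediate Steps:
r(Y) = 1/(2*Y)
t = 81
R(w, m) = 2 - w + 108/m (R(w, m) = (108/m + (2*w)/w) - w = (108/m + 2) - w = (2 + 108/m) - w = 2 - w + 108/m)
-43678 + R(t, r(-14)) = -43678 + (2 - 1*81 + 108/(((1/2)/(-14)))) = -43678 + (2 - 81 + 108/(((1/2)*(-1/14)))) = -43678 + (2 - 81 + 108/(-1/28)) = -43678 + (2 - 81 + 108*(-28)) = -43678 + (2 - 81 - 3024) = -43678 - 3103 = -46781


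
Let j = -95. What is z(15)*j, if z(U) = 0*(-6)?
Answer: 0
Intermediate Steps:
z(U) = 0
z(15)*j = 0*(-95) = 0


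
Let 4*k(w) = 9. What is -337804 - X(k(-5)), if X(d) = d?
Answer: -1351225/4 ≈ -3.3781e+5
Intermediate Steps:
k(w) = 9/4 (k(w) = (¼)*9 = 9/4)
-337804 - X(k(-5)) = -337804 - 1*9/4 = -337804 - 9/4 = -1351225/4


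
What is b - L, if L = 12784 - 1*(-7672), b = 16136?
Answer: -4320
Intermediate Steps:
L = 20456 (L = 12784 + 7672 = 20456)
b - L = 16136 - 1*20456 = 16136 - 20456 = -4320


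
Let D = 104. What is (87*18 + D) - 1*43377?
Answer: -41707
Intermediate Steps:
(87*18 + D) - 1*43377 = (87*18 + 104) - 1*43377 = (1566 + 104) - 43377 = 1670 - 43377 = -41707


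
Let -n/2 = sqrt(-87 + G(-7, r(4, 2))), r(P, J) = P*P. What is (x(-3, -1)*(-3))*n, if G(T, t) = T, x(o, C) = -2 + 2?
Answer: 0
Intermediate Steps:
r(P, J) = P**2
x(o, C) = 0
n = -2*I*sqrt(94) (n = -2*sqrt(-87 - 7) = -2*I*sqrt(94) ≈ -19.391*I)
(x(-3, -1)*(-3))*n = (0*(-3))*(-2*I*sqrt(94)) = 0*(-2*I*sqrt(94)) = 0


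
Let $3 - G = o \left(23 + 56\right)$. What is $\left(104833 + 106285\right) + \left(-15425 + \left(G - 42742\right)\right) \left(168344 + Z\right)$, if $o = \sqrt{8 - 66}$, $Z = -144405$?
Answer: $-1392176878 - 1891181 i \sqrt{58} \approx -1.3922 \cdot 10^{9} - 1.4403 \cdot 10^{7} i$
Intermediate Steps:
$o = i \sqrt{58}$ ($o = \sqrt{-58} = i \sqrt{58} \approx 7.6158 i$)
$G = 3 - 79 i \sqrt{58}$ ($G = 3 - i \sqrt{58} \left(23 + 56\right) = 3 - i \sqrt{58} \cdot 79 = 3 - 79 i \sqrt{58} \approx 3.0 - 601.65 i$)
$\left(104833 + 106285\right) + \left(-15425 + \left(G - 42742\right)\right) \left(168344 + Z\right) = \left(104833 + 106285\right) + \left(-15425 - \left(42739 + 79 i \sqrt{58}\right)\right) \left(168344 - 144405\right) = 211118 + \left(-15425 - \left(42739 + 79 i \sqrt{58}\right)\right) 23939 = 211118 + \left(-58164 - 79 i \sqrt{58}\right) 23939 = 211118 - \left(1392387996 + 1891181 i \sqrt{58}\right) = -1392176878 - 1891181 i \sqrt{58}$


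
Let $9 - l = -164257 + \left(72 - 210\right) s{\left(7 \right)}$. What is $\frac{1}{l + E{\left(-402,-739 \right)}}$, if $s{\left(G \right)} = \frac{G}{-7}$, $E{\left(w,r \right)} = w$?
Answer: $\frac{1}{163726} \approx 6.1078 \cdot 10^{-6}$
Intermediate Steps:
$s{\left(G \right)} = - \frac{G}{7}$ ($s{\left(G \right)} = G \left(- \frac{1}{7}\right) = - \frac{G}{7}$)
$l = 164128$ ($l = 9 - \left(-164257 + \left(72 - 210\right) \left(\left(- \frac{1}{7}\right) 7\right)\right) = 9 - \left(-164257 - -138\right) = 9 - \left(-164257 + 138\right) = 9 - -164119 = 9 + 164119 = 164128$)
$\frac{1}{l + E{\left(-402,-739 \right)}} = \frac{1}{164128 - 402} = \frac{1}{163726}$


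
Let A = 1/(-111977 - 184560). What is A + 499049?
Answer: 147986493312/296537 ≈ 4.9905e+5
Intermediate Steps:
A = -1/296537 (A = 1/(-296537) = -1/296537 ≈ -3.3723e-6)
A + 499049 = -1/296537 + 499049 = 147986493312/296537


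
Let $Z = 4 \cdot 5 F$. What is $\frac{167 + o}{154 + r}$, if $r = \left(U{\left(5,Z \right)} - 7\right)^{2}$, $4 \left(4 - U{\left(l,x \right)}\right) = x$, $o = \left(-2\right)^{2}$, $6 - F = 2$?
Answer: $\frac{171}{683} \approx 0.25037$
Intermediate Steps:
$F = 4$ ($F = 6 - 2 = 4$)
$Z = 80$ ($Z = 4 \cdot 5 \cdot 4 = 20 \cdot 4 = 80$)
$o = 4$
$U{\left(l,x \right)} = 4 - \frac{x}{4}$
$r = 529$ ($r = \left(\left(4 - 20\right) - 7\right)^{2} = \left(-16 - 7\right)^{2} = \left(-23\right)^{2} = 529$)
$\frac{167 + o}{154 + r} = \frac{167 + 4}{154 + 529} = \frac{171}{683}$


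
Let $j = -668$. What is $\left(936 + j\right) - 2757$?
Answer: $-2489$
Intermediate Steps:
$\left(936 + j\right) - 2757 = \left(936 - 668\right) - 2757 = 268 - 2757 = -2489$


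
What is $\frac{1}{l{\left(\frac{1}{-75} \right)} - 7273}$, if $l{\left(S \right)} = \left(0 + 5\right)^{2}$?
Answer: $- \frac{1}{7248} \approx -0.00013797$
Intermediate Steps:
$l{\left(S \right)} = 25$ ($l{\left(S \right)} = 5^{2} = 25$)
$\frac{1}{l{\left(\frac{1}{-75} \right)} - 7273} = \frac{1}{25 - 7273} = \frac{1}{-7248} = - \frac{1}{7248}$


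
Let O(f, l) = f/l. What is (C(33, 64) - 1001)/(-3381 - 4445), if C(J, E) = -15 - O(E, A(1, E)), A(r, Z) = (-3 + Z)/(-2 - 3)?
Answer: 4404/34099 ≈ 0.12915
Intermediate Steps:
A(r, Z) = ⅗ - Z/5 (A(r, Z) = (-3 + Z)/(-5) = (-3 + Z)*(-⅕) = ⅗ - Z/5)
C(J, E) = -15 - E/(⅗ - E/5)
(C(33, 64) - 1001)/(-3381 - 4445) = (5*(9 - 2*64)/(-3 + 64) - 1001)/(-3381 - 4445) = (5*(9 - 128)/61 - 1001)/(-7826) = (5*(1/61)*(-119) - 1001)*(-1/7826) = (-595/61 - 1001)*(-1/7826) = -61656/61*(-1/7826) = 4404/34099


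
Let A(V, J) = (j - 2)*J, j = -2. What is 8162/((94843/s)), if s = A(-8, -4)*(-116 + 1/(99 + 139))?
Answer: -257518096/1612331 ≈ -159.72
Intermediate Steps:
A(V, J) = -4*J (A(V, J) = (-2 - 2)*J = -4*J)
s = -220856/119 (s = (-4*(-4))*(-116 + 1/(99 + 139)) = 16*(-116 + 1/238) = 16*(-27607/238) = -220856/119 ≈ -1855.9)
8162/((94843/s)) = 8162/((94843/(-220856/119))) = 8162/((94843*(-119/220856))) = 8162/(-11286317/220856) = 8162*(-220856/11286317) = -257518096/1612331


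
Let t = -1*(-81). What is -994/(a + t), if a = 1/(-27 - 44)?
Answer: -35287/2875 ≈ -12.274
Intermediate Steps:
t = 81
a = -1/71 (a = 1/(-71) = -1/71 ≈ -0.014085)
-994/(a + t) = -994/(-1/71 + 81) = -994/5750/71 = -994*71/5750 = -35287/2875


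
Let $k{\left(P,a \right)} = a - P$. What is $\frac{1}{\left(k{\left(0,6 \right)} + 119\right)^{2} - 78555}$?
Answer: $- \frac{1}{62930} \approx -1.5891 \cdot 10^{-5}$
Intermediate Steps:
$\frac{1}{\left(k{\left(0,6 \right)} + 119\right)^{2} - 78555} = \frac{1}{\left(\left(6 - 0\right) + 119\right)^{2} - 78555} = \frac{1}{\left(\left(6 + 0\right) + 119\right)^{2} - 78555} = \frac{1}{\left(6 + 119\right)^{2} - 78555} = \frac{1}{125^{2} - 78555} = \frac{1}{15625 - 78555} = \frac{1}{-62930} = - \frac{1}{62930}$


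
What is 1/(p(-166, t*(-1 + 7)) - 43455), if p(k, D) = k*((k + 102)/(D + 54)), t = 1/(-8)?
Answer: -213/9213419 ≈ -2.3118e-5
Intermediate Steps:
t = -⅛ ≈ -0.12500
p(k, D) = k*(102 + k)/(54 + D) (p(k, D) = k*((102 + k)/(54 + D)) = k*(102 + k)/(54 + D))
1/(p(-166, t*(-1 + 7)) - 43455) = 1/(-166*(102 - 166)/(54 - (-1 + 7)/8) - 43455) = 1/(-166*(-64)/(54 - ⅛*6) - 43455) = 1/(-166*(-64)/(54 - ¾) - 43455) = 1/(-166*(-64)/213/4 - 43455) = 1/(-166*4/213*(-64) - 43455) = 1/(42496/213 - 43455) = 1/(-9213419/213) = -213/9213419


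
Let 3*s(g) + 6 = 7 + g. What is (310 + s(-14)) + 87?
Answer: 1178/3 ≈ 392.67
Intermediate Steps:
s(g) = ⅓ + g/3 (s(g) = -2 + (7 + g)/3 = -2 + (7/3 + g/3) = ⅓ + g/3)
(310 + s(-14)) + 87 = (310 + (⅓ + (⅓)*(-14))) + 87 = (310 + (⅓ - 14/3)) + 87 = (310 - 13/3) + 87 = 917/3 + 87 = 1178/3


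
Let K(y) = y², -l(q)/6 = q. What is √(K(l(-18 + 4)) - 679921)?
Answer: I*√672865 ≈ 820.28*I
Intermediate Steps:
l(q) = -6*q
√(K(l(-18 + 4)) - 679921) = √((-6*(-18 + 4))² - 679921) = √((-6*(-14))² - 679921) = √(84² - 679921) = √(7056 - 679921) = √(-672865) = I*√672865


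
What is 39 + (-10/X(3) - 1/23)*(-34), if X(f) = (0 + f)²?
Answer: 16199/207 ≈ 78.256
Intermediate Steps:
X(f) = f²
39 + (-10/X(3) - 1/23)*(-34) = 39 + (-10/(3²) - 1/23)*(-34) = 39 + (-10/9 - 1*1/23)*(-34) = 39 + (-10*⅑ - 1/23)*(-34) = 39 + (-10/9 - 1/23)*(-34) = 39 - 239/207*(-34) = 39 + 8126/207 = 16199/207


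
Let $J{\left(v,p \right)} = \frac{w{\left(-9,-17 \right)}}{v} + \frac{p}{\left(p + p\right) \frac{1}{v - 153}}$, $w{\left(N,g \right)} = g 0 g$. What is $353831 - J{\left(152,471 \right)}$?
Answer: $\frac{707663}{2} \approx 3.5383 \cdot 10^{5}$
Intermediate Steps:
$w{\left(N,g \right)} = 0$ ($w{\left(N,g \right)} = 0 g = 0$)
$J{\left(v,p \right)} = - \frac{153}{2} + \frac{v}{2}$ ($J{\left(v,p \right)} = \frac{0}{v} + \frac{p}{\left(p + p\right) \frac{1}{v - 153}} = 0 + \frac{p}{2 p \frac{1}{-153 + v}} = 0 + p \frac{-153 + v}{2 p} = 0 + \left(- \frac{153}{2} + \frac{v}{2}\right) = - \frac{153}{2} + \frac{v}{2}$)
$353831 - J{\left(152,471 \right)} = 353831 - \left(- \frac{153}{2} + \frac{1}{2} \cdot 152\right) = 353831 - \left(- \frac{153}{2} + 76\right) = 353831 - - \frac{1}{2} = 353831 + \frac{1}{2} = \frac{707663}{2}$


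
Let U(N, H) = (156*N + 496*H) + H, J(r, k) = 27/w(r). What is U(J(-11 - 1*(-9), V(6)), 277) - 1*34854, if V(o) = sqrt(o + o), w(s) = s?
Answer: 100709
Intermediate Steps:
V(o) = sqrt(2)*sqrt(o) (V(o) = sqrt(2*o) = sqrt(2)*sqrt(o))
J(r, k) = 27/r
U(N, H) = 156*N + 497*H
U(J(-11 - 1*(-9), V(6)), 277) - 1*34854 = (156*(27/(-11 - 1*(-9))) + 497*277) - 1*34854 = (156*(27/(-11 + 9)) + 137669) - 34854 = (156*(27/(-2)) + 137669) - 34854 = (156*(27*(-1/2)) + 137669) - 34854 = (156*(-27/2) + 137669) - 34854 = (-2106 + 137669) - 34854 = 135563 - 34854 = 100709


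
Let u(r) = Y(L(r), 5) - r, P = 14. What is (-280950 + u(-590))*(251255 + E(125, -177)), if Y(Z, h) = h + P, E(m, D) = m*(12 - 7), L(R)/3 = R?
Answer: -70612291080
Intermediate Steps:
L(R) = 3*R
E(m, D) = 5*m (E(m, D) = m*5 = 5*m)
Y(Z, h) = 14 + h (Y(Z, h) = h + 14 = 14 + h)
u(r) = 19 - r (u(r) = (14 + 5) - r = 19 - r)
(-280950 + u(-590))*(251255 + E(125, -177)) = (-280950 + (19 - 1*(-590)))*(251255 + 5*125) = (-280950 + (19 + 590))*(251255 + 625) = (-280950 + 609)*251880 = -280341*251880 = -70612291080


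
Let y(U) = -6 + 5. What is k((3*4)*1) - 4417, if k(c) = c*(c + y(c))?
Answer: -4285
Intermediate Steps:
y(U) = -1
k(c) = c*(-1 + c) (k(c) = c*(c - 1) = c*(-1 + c))
k((3*4)*1) - 4417 = ((3*4)*1)*(-1 + (3*4)*1) - 4417 = (12*1)*(-1 + 12*1) - 4417 = 12*(-1 + 12) - 4417 = 12*11 - 4417 = 132 - 4417 = -4285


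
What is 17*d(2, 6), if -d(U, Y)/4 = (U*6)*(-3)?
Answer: 2448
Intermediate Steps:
d(U, Y) = 72*U (d(U, Y) = -4*U*6*(-3) = -4*6*U*(-3) = -(-72)*U = 72*U)
17*d(2, 6) = 17*(72*2) = 17*144 = 2448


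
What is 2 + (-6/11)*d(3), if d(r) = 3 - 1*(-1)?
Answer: -2/11 ≈ -0.18182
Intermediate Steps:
d(r) = 4 (d(r) = 3 + 1 = 4)
2 + (-6/11)*d(3) = 2 - 6/11*4 = 2 - 24/11 = -2/11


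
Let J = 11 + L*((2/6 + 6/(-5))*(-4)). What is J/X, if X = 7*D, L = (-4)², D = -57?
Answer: -997/5985 ≈ -0.16658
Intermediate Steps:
L = 16
X = -399 (X = 7*(-57) = -399)
J = 997/15 (J = 11 + 16*((2/6 + 6/(-5))*(-4)) = 11 + 16*((2*(⅙) + 6*(-⅕))*(-4)) = 11 + 16*((⅓ - 6/5)*(-4)) = 11 + 16*(-13/15*(-4)) = 11 + 16*(52/15) = 11 + 832/15 = 997/15 ≈ 66.467)
J/X = (997/15)/(-399) = (997/15)*(-1/399) = -997/5985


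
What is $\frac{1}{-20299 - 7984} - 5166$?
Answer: $- \frac{146109979}{28283} \approx -5166.0$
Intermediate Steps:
$\frac{1}{-20299 - 7984} - 5166 = \frac{1}{-28283} - 5166 = - \frac{1}{28283} - 5166 = - \frac{146109979}{28283}$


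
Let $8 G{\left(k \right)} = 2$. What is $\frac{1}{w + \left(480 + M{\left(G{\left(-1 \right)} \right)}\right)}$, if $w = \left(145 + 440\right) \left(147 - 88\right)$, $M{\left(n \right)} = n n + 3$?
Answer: $\frac{16}{559969} \approx 2.8573 \cdot 10^{-5}$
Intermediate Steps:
$G{\left(k \right)} = \frac{1}{4}$ ($G{\left(k \right)} = \frac{1}{8} \cdot 2 = \frac{1}{4}$)
$M{\left(n \right)} = 3 + n^{2}$ ($M{\left(n \right)} = n^{2} + 3 = 3 + n^{2}$)
$w = 34515$ ($w = 585 \cdot 59 = 34515$)
$\frac{1}{w + \left(480 + M{\left(G{\left(-1 \right)} \right)}\right)} = \frac{1}{34515 + \left(480 + \left(3 + \left(\frac{1}{4}\right)^{2}\right)\right)} = \frac{1}{34515 + \left(480 + \left(3 + \frac{1}{16}\right)\right)} = \frac{1}{34515 + \left(480 + \frac{49}{16}\right)} = \frac{1}{34515 + \frac{7729}{16}} = \frac{1}{\frac{559969}{16}} = \frac{16}{559969}$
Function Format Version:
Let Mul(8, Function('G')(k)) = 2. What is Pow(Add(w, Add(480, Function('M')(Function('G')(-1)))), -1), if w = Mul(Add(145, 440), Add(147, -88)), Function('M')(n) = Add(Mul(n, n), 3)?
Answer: Rational(16, 559969) ≈ 2.8573e-5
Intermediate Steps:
Function('G')(k) = Rational(1, 4) (Function('G')(k) = Mul(Rational(1, 8), 2) = Rational(1, 4))
Function('M')(n) = Add(3, Pow(n, 2)) (Function('M')(n) = Add(Pow(n, 2), 3) = Add(3, Pow(n, 2)))
w = 34515 (w = Mul(585, 59) = 34515)
Pow(Add(w, Add(480, Function('M')(Function('G')(-1)))), -1) = Pow(Add(34515, Add(480, Add(3, Pow(Rational(1, 4), 2)))), -1) = Pow(Add(34515, Add(480, Add(3, Rational(1, 16)))), -1) = Pow(Add(34515, Add(480, Rational(49, 16))), -1) = Pow(Add(34515, Rational(7729, 16)), -1) = Pow(Rational(559969, 16), -1) = Rational(16, 559969)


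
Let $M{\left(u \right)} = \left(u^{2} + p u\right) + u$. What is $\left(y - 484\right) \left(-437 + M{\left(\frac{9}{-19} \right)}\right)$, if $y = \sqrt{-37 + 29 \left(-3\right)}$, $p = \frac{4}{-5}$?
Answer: $\frac{381658684}{1805} - \frac{1577102 i \sqrt{31}}{1805} \approx 2.1145 \cdot 10^{5} - 4864.8 i$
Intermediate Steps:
$p = - \frac{4}{5}$ ($p = 4 \left(- \frac{1}{5}\right) = - \frac{4}{5} \approx -0.8$)
$M{\left(u \right)} = u^{2} + \frac{u}{5}$ ($M{\left(u \right)} = \left(u^{2} - \frac{4 u}{5}\right) + u = u^{2} + \frac{u}{5}$)
$y = 2 i \sqrt{31}$ ($y = \sqrt{-37 - 87} = \sqrt{-124} = 2 i \sqrt{31} \approx 11.136 i$)
$\left(y - 484\right) \left(-437 + M{\left(\frac{9}{-19} \right)}\right) = \left(2 i \sqrt{31} - 484\right) \left(-437 + \frac{9}{-19} \left(\frac{1}{5} + \frac{9}{-19}\right)\right) = \left(-484 + 2 i \sqrt{31}\right) \left(-437 + 9 \left(- \frac{1}{19}\right) \left(\frac{1}{5} + 9 \left(- \frac{1}{19}\right)\right)\right) = \left(-484 + 2 i \sqrt{31}\right) \left(-437 - \frac{9 \left(\frac{1}{5} - \frac{9}{19}\right)}{19}\right) = \left(-484 + 2 i \sqrt{31}\right) \left(-437 - - \frac{234}{1805}\right) = \left(-484 + 2 i \sqrt{31}\right) \left(-437 + \frac{234}{1805}\right) = \left(-484 + 2 i \sqrt{31}\right) \left(- \frac{788551}{1805}\right) = \frac{381658684}{1805} - \frac{1577102 i \sqrt{31}}{1805}$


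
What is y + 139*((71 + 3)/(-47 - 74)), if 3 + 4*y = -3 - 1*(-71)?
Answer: -33279/484 ≈ -68.758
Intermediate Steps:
y = 65/4 (y = -¾ + (-3 - 1*(-71))/4 = -¾ + (-3 + 71)/4 = -¾ + (¼)*68 = -¾ + 17 = 65/4 ≈ 16.250)
y + 139*((71 + 3)/(-47 - 74)) = 65/4 + 139*((71 + 3)/(-47 - 74)) = 65/4 + 139*(74/(-121)) = 65/4 + 139*(74*(-1/121)) = 65/4 + 139*(-74/121) = 65/4 - 10286/121 = -33279/484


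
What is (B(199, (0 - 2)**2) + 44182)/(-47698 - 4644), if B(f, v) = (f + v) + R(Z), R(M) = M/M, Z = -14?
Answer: -22193/26171 ≈ -0.84800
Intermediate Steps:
R(M) = 1
B(f, v) = 1 + f + v (B(f, v) = (f + v) + 1 = 1 + f + v)
(B(199, (0 - 2)**2) + 44182)/(-47698 - 4644) = ((1 + 199 + (0 - 2)**2) + 44182)/(-47698 - 4644) = ((1 + 199 + (-2)**2) + 44182)/(-52342) = ((1 + 199 + 4) + 44182)*(-1/52342) = (204 + 44182)*(-1/52342) = 44386*(-1/52342) = -22193/26171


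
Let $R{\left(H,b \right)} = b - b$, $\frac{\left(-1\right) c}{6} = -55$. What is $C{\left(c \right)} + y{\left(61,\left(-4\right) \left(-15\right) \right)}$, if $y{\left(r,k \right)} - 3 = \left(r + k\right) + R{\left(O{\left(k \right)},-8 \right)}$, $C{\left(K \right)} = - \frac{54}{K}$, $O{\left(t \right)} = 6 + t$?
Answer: $\frac{6811}{55} \approx 123.84$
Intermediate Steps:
$c = 330$ ($c = \left(-6\right) \left(-55\right) = 330$)
$R{\left(H,b \right)} = 0$
$y{\left(r,k \right)} = 3 + k + r$ ($y{\left(r,k \right)} = 3 + \left(\left(r + k\right) + 0\right) = 3 + \left(\left(k + r\right) + 0\right) = 3 + \left(k + r\right) = 3 + k + r$)
$C{\left(c \right)} + y{\left(61,\left(-4\right) \left(-15\right) \right)} = - \frac{54}{330} + \left(3 - -60 + 61\right) = \left(-54\right) \frac{1}{330} + \left(3 + 60 + 61\right) = - \frac{9}{55} + 124 = \frac{6811}{55}$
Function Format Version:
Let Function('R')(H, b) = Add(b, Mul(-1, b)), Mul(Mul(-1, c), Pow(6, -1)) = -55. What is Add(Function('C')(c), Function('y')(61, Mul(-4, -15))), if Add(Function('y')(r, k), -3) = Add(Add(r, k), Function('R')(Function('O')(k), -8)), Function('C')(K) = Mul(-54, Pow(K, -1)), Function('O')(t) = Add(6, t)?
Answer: Rational(6811, 55) ≈ 123.84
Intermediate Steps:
c = 330 (c = Mul(-6, -55) = 330)
Function('R')(H, b) = 0
Function('y')(r, k) = Add(3, k, r) (Function('y')(r, k) = Add(3, Add(Add(r, k), 0)) = Add(3, Add(Add(k, r), 0)) = Add(3, Add(k, r)) = Add(3, k, r))
Add(Function('C')(c), Function('y')(61, Mul(-4, -15))) = Add(Mul(-54, Pow(330, -1)), Add(3, Mul(-4, -15), 61)) = Add(Mul(-54, Rational(1, 330)), Add(3, 60, 61)) = Add(Rational(-9, 55), 124) = Rational(6811, 55)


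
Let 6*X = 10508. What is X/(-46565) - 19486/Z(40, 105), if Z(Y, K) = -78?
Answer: 151204831/605345 ≈ 249.78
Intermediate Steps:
X = 5254/3 (X = (⅙)*10508 = 5254/3 ≈ 1751.3)
X/(-46565) - 19486/Z(40, 105) = (5254/3)/(-46565) - 19486/(-78) = (5254/3)*(-1/46565) - 19486*(-1/78) = -5254/139695 + 9743/39 = 151204831/605345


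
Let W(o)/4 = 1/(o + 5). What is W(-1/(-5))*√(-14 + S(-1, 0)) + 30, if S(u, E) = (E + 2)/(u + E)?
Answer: 30 + 40*I/13 ≈ 30.0 + 3.0769*I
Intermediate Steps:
S(u, E) = (2 + E)/(E + u)
W(o) = 4/(5 + o) (W(o) = 4/(o + 5) = 4/(5 + o))
W(-1/(-5))*√(-14 + S(-1, 0)) + 30 = (4/(5 - 1/(-5)))*√(-14 + (2 + 0)/(0 - 1)) + 30 = (4/(5 - 1*(-⅕)))*√(-14 + 2/(-1)) + 30 = (4/(5 + ⅕))*√(-14 - 1*2) + 30 = (4/(26/5))*√(-14 - 2) + 30 = (4*(5/26))*√(-16) + 30 = 10*(4*I)/13 + 30 = 40*I/13 + 30 = 30 + 40*I/13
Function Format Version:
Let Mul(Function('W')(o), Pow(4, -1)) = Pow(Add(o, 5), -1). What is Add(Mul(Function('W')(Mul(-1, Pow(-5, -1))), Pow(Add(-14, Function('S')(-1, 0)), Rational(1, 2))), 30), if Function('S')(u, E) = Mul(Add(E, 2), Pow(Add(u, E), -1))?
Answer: Add(30, Mul(Rational(40, 13), I)) ≈ Add(30.000, Mul(3.0769, I))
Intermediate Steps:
Function('S')(u, E) = Mul(Pow(Add(E, u), -1), Add(2, E)) (Function('S')(u, E) = Mul(Add(2, E), Pow(Add(E, u), -1)) = Mul(Pow(Add(E, u), -1), Add(2, E)))
Function('W')(o) = Mul(4, Pow(Add(5, o), -1)) (Function('W')(o) = Mul(4, Pow(Add(o, 5), -1)) = Mul(4, Pow(Add(5, o), -1)))
Add(Mul(Function('W')(Mul(-1, Pow(-5, -1))), Pow(Add(-14, Function('S')(-1, 0)), Rational(1, 2))), 30) = Add(Mul(Mul(4, Pow(Add(5, Mul(-1, Pow(-5, -1))), -1)), Pow(Add(-14, Mul(Pow(Add(0, -1), -1), Add(2, 0))), Rational(1, 2))), 30) = Add(Mul(Mul(4, Pow(Add(5, Mul(-1, Rational(-1, 5))), -1)), Pow(Add(-14, Mul(Pow(-1, -1), 2)), Rational(1, 2))), 30) = Add(Mul(Mul(4, Pow(Add(5, Rational(1, 5)), -1)), Pow(Add(-14, Mul(-1, 2)), Rational(1, 2))), 30) = Add(Mul(Mul(4, Pow(Rational(26, 5), -1)), Pow(Add(-14, -2), Rational(1, 2))), 30) = Add(Mul(Mul(4, Rational(5, 26)), Pow(-16, Rational(1, 2))), 30) = Add(Mul(Rational(10, 13), Mul(4, I)), 30) = Add(Mul(Rational(40, 13), I), 30) = Add(30, Mul(Rational(40, 13), I))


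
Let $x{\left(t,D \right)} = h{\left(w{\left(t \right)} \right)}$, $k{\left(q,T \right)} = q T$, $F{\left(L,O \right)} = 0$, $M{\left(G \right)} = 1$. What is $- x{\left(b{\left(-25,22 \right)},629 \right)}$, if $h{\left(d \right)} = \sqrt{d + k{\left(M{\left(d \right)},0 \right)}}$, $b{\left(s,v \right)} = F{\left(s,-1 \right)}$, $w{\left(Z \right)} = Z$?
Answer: $0$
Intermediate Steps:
$b{\left(s,v \right)} = 0$
$k{\left(q,T \right)} = T q$
$h{\left(d \right)} = \sqrt{d}$ ($h{\left(d \right)} = \sqrt{d + 0 \cdot 1} = \sqrt{d + 0} = \sqrt{d}$)
$x{\left(t,D \right)} = \sqrt{t}$
$- x{\left(b{\left(-25,22 \right)},629 \right)} = - \sqrt{0} = \left(-1\right) 0 = 0$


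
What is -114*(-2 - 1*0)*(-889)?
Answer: -202692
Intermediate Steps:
-114*(-2 - 1*0)*(-889) = -114*(-2 + 0)*(-889) = -114*(-2)*(-889) = 228*(-889) = -202692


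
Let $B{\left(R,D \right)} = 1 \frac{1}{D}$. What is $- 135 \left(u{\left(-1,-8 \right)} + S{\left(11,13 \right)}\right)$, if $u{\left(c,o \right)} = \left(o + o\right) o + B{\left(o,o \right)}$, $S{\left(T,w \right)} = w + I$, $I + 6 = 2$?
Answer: $- \frac{147825}{8} \approx -18478.0$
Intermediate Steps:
$I = -4$ ($I = -6 + 2 = -4$)
$B{\left(R,D \right)} = \frac{1}{D}$
$S{\left(T,w \right)} = -4 + w$ ($S{\left(T,w \right)} = w - 4 = -4 + w$)
$u{\left(c,o \right)} = \frac{1}{o} + 2 o^{2}$ ($u{\left(c,o \right)} = \left(o + o\right) o + \frac{1}{o} = 2 o o + \frac{1}{o} = 2 o^{2} + \frac{1}{o} = \frac{1}{o} + 2 o^{2}$)
$- 135 \left(u{\left(-1,-8 \right)} + S{\left(11,13 \right)}\right) = - 135 \left(\frac{1 + 2 \left(-8\right)^{3}}{-8} + \left(-4 + 13\right)\right) = - 135 \left(- \frac{1 + 2 \left(-512\right)}{8} + 9\right) = - 135 \left(- \frac{1 - 1024}{8} + 9\right) = - 135 \left(\left(- \frac{1}{8}\right) \left(-1023\right) + 9\right) = - 135 \left(\frac{1023}{8} + 9\right) = \left(-135\right) \frac{1095}{8} = - \frac{147825}{8}$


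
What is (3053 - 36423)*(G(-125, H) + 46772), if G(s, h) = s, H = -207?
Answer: -1556610390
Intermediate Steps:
(3053 - 36423)*(G(-125, H) + 46772) = (3053 - 36423)*(-125 + 46772) = -33370*46647 = -1556610390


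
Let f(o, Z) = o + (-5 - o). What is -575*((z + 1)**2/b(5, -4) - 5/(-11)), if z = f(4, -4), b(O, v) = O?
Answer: -23115/11 ≈ -2101.4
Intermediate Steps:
f(o, Z) = -5
z = -5
-575*((z + 1)**2/b(5, -4) - 5/(-11)) = -575*((-5 + 1)**2/5 - 5/(-11)) = -575*((-4)**2*(1/5) - 5*(-1/11)) = -575*(16*(1/5) + 5/11) = -575*(16/5 + 5/11) = -575*201/55 = -23115/11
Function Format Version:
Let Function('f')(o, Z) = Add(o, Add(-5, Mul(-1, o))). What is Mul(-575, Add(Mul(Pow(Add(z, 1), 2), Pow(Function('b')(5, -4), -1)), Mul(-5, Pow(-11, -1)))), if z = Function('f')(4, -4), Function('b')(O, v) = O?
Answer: Rational(-23115, 11) ≈ -2101.4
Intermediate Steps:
Function('f')(o, Z) = -5
z = -5
Mul(-575, Add(Mul(Pow(Add(z, 1), 2), Pow(Function('b')(5, -4), -1)), Mul(-5, Pow(-11, -1)))) = Mul(-575, Add(Mul(Pow(Add(-5, 1), 2), Pow(5, -1)), Mul(-5, Pow(-11, -1)))) = Mul(-575, Add(Mul(Pow(-4, 2), Rational(1, 5)), Mul(-5, Rational(-1, 11)))) = Mul(-575, Add(Mul(16, Rational(1, 5)), Rational(5, 11))) = Mul(-575, Add(Rational(16, 5), Rational(5, 11))) = Mul(-575, Rational(201, 55)) = Rational(-23115, 11)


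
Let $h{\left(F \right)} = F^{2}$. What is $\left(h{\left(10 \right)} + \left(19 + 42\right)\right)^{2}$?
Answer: $25921$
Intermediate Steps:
$\left(h{\left(10 \right)} + \left(19 + 42\right)\right)^{2} = \left(10^{2} + \left(19 + 42\right)\right)^{2} = \left(100 + 61\right)^{2} = 161^{2} = 25921$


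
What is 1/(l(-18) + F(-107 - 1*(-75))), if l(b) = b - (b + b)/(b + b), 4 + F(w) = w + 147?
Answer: 1/92 ≈ 0.010870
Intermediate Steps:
F(w) = 143 + w (F(w) = -4 + (w + 147) = -4 + (147 + w) = 143 + w)
l(b) = -1 + b (l(b) = b - 2*b/(2*b) = b - 2*b*1/(2*b) = b - 1*1 = b - 1 = -1 + b)
1/(l(-18) + F(-107 - 1*(-75))) = 1/((-1 - 18) + (143 + (-107 - 1*(-75)))) = 1/(-19 + (143 + (-107 + 75))) = 1/(-19 + (143 - 32)) = 1/(-19 + 111) = 1/92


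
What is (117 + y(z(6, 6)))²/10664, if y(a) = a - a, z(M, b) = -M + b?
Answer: 13689/10664 ≈ 1.2837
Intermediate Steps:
z(M, b) = b - M
y(a) = 0
(117 + y(z(6, 6)))²/10664 = (117 + 0)²/10664 = 117²*(1/10664) = 13689*(1/10664) = 13689/10664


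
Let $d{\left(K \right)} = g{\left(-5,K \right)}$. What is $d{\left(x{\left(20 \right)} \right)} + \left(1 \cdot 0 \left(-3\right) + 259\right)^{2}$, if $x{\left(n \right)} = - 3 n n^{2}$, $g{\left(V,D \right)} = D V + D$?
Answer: $163081$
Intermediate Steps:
$g{\left(V,D \right)} = D + D V$
$x{\left(n \right)} = - 3 n^{3}$
$d{\left(K \right)} = - 4 K$ ($d{\left(K \right)} = K \left(1 - 5\right) = K \left(-4\right) = - 4 K$)
$d{\left(x{\left(20 \right)} \right)} + \left(1 \cdot 0 \left(-3\right) + 259\right)^{2} = - 4 \left(- 3 \cdot 20^{3}\right) + \left(1 \cdot 0 \left(-3\right) + 259\right)^{2} = - 4 \left(\left(-3\right) 8000\right) + \left(0 \left(-3\right) + 259\right)^{2} = \left(-4\right) \left(-24000\right) + \left(0 + 259\right)^{2} = 96000 + 259^{2} = 96000 + 67081 = 163081$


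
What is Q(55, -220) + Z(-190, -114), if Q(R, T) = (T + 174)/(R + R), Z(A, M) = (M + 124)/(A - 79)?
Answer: -6737/14795 ≈ -0.45536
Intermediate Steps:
Z(A, M) = (124 + M)/(-79 + A)
Q(R, T) = (174 + T)/(2*R) (Q(R, T) = (174 + T)/((2*R)) = (174 + T)*(1/(2*R)) = (174 + T)/(2*R))
Q(55, -220) + Z(-190, -114) = (½)*(174 - 220)/55 + (124 - 114)/(-79 - 190) = (½)*(1/55)*(-46) + 10/(-269) = -23/55 - 1/269*10 = -23/55 - 10/269 = -6737/14795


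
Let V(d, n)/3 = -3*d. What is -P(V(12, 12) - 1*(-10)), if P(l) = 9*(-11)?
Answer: 99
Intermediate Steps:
V(d, n) = -9*d (V(d, n) = 3*(-3*d) = -9*d)
P(l) = -99
-P(V(12, 12) - 1*(-10)) = -1*(-99) = 99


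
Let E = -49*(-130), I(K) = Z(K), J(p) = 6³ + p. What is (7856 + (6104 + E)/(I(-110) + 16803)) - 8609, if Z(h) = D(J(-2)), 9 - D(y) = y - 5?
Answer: -12489585/16603 ≈ -752.25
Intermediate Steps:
J(p) = 216 + p
D(y) = 14 - y (D(y) = 9 - (y - 5) = 9 - (-5 + y) = 9 + (5 - y) = 14 - y)
Z(h) = -200 (Z(h) = 14 - (216 - 2) = 14 - 1*214 = 14 - 214 = -200)
I(K) = -200
E = 6370
(7856 + (6104 + E)/(I(-110) + 16803)) - 8609 = (7856 + (6104 + 6370)/(-200 + 16803)) - 8609 = (7856 + 12474/16603) - 8609 = 130445642/16603 - 8609 = -12489585/16603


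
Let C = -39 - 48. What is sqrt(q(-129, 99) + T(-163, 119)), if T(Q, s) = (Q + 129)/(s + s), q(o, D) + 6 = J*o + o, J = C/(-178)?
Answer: I*sqrt(307698454)/1246 ≈ 14.078*I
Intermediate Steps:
C = -87
J = 87/178 (J = -87/(-178) = -87*(-1/178) = 87/178 ≈ 0.48876)
q(o, D) = -6 + 265*o/178 (q(o, D) = -6 + (87*o/178 + o) = -6 + 265*o/178)
T(Q, s) = (129 + Q)/(2*s) (T(Q, s) = (129 + Q)/((2*s)) = (129 + Q)*(1/(2*s)) = (129 + Q)/(2*s))
sqrt(q(-129, 99) + T(-163, 119)) = sqrt((-6 + (265/178)*(-129)) + (1/2)*(129 - 163)/119) = sqrt((-6 - 34185/178) + (1/2)*(1/119)*(-34)) = sqrt(-35253/178 - 1/7) = sqrt(-246949/1246) = I*sqrt(307698454)/1246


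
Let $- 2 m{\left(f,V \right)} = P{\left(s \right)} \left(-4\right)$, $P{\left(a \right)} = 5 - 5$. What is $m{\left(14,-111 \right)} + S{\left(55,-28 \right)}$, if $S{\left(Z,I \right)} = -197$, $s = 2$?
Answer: $-197$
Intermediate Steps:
$P{\left(a \right)} = 0$
$m{\left(f,V \right)} = 0$ ($m{\left(f,V \right)} = - \frac{0 \left(-4\right)}{2} = \left(- \frac{1}{2}\right) 0 = 0$)
$m{\left(14,-111 \right)} + S{\left(55,-28 \right)} = 0 - 197 = -197$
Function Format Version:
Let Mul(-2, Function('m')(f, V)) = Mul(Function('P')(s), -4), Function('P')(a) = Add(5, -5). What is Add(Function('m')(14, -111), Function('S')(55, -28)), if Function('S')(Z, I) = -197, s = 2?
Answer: -197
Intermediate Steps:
Function('P')(a) = 0
Function('m')(f, V) = 0 (Function('m')(f, V) = Mul(Rational(-1, 2), Mul(0, -4)) = Mul(Rational(-1, 2), 0) = 0)
Add(Function('m')(14, -111), Function('S')(55, -28)) = Add(0, -197) = -197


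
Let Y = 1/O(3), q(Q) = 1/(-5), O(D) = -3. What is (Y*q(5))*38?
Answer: 38/15 ≈ 2.5333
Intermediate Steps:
q(Q) = -⅕
Y = -⅓ (Y = 1/(-3) = -⅓ ≈ -0.33333)
(Y*q(5))*38 = -⅓*(-⅕)*38 = (1/15)*38 = 38/15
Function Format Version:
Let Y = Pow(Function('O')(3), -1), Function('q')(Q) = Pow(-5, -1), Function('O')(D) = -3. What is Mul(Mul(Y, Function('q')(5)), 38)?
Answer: Rational(38, 15) ≈ 2.5333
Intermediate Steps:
Function('q')(Q) = Rational(-1, 5)
Y = Rational(-1, 3) (Y = Pow(-3, -1) = Rational(-1, 3) ≈ -0.33333)
Mul(Mul(Y, Function('q')(5)), 38) = Mul(Mul(Rational(-1, 3), Rational(-1, 5)), 38) = Mul(Rational(1, 15), 38) = Rational(38, 15)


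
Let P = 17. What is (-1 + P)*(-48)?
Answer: -768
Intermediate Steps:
(-1 + P)*(-48) = (-1 + 17)*(-48) = 16*(-48) = -768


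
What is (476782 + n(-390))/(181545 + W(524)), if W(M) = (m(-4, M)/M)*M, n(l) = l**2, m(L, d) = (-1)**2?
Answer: 314441/90773 ≈ 3.4640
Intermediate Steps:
m(L, d) = 1
W(M) = 1 (W(M) = (1/M)*M = M/M = 1)
(476782 + n(-390))/(181545 + W(524)) = (476782 + (-390)**2)/(181545 + 1) = (476782 + 152100)/181546 = 628882*(1/181546) = 314441/90773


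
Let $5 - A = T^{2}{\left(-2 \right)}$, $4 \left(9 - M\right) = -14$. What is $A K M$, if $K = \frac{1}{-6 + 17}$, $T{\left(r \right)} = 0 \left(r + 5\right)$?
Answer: $\frac{125}{22} \approx 5.6818$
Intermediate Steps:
$M = \frac{25}{2}$ ($M = 9 - - \frac{7}{2} = 9 + \frac{7}{2} = \frac{25}{2} \approx 12.5$)
$T{\left(r \right)} = 0$ ($T{\left(r \right)} = 0 \left(5 + r\right) = 0$)
$K = \frac{1}{11} \approx 0.090909$
$A = 5$ ($A = 5 - 0^{2} = 5 - 0 = 5 + 0 = 5$)
$A K M = 5 \cdot \frac{1}{11} \cdot \frac{25}{2} = \frac{5}{11} \cdot \frac{25}{2} = \frac{125}{22}$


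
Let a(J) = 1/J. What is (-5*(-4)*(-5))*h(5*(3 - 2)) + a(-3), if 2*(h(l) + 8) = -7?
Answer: 3449/3 ≈ 1149.7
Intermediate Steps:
h(l) = -23/2 (h(l) = -8 + (½)*(-7) = -8 - 7/2 = -23/2)
(-5*(-4)*(-5))*h(5*(3 - 2)) + a(-3) = (-5*(-4)*(-5))*(-23/2) + 1/(-3) = (20*(-5))*(-23/2) - ⅓ = -100*(-23/2) - ⅓ = 1150 - ⅓ = 3449/3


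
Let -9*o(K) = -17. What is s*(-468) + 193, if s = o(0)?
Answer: -691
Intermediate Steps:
o(K) = 17/9 (o(K) = -⅑*(-17) = 17/9)
s = 17/9 ≈ 1.8889
s*(-468) + 193 = (17/9)*(-468) + 193 = -884 + 193 = -691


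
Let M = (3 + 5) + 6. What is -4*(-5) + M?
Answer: 34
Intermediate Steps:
M = 14 (M = 8 + 6 = 14)
-4*(-5) + M = -4*(-5) + 14 = 20 + 14 = 34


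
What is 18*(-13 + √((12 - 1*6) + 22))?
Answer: -234 + 36*√7 ≈ -138.75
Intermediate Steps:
18*(-13 + √((12 - 1*6) + 22)) = 18*(-13 + √((12 - 6) + 22)) = 18*(-13 + √(6 + 22)) = 18*(-13 + √28) = 18*(-13 + 2*√7) = -234 + 36*√7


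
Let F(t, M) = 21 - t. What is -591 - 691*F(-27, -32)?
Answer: -33759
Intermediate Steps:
-591 - 691*F(-27, -32) = -591 - 691*(21 - 1*(-27)) = -591 - 691*(21 + 27) = -591 - 691*48 = -591 - 33168 = -33759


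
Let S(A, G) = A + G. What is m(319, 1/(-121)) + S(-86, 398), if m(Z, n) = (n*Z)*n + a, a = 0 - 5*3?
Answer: 395336/1331 ≈ 297.02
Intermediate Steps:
a = -15 (a = 0 - 15 = -15)
m(Z, n) = -15 + Z*n² (m(Z, n) = (n*Z)*n - 15 = (Z*n)*n - 15 = Z*n² - 15 = -15 + Z*n²)
m(319, 1/(-121)) + S(-86, 398) = (-15 + 319*(1/(-121))²) + (-86 + 398) = (-15 + 319*(-1/121)²) + 312 = (-15 + 319*(1/14641)) + 312 = (-15 + 29/1331) + 312 = -19936/1331 + 312 = 395336/1331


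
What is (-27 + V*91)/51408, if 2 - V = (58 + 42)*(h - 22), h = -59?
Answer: 737255/51408 ≈ 14.341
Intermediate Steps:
V = 8102 (V = 2 - (58 + 42)*(-59 - 22) = 2 - 100*(-81) = 2 - 1*(-8100) = 2 + 8100 = 8102)
(-27 + V*91)/51408 = (-27 + 8102*91)/51408 = (-27 + 737282)*(1/51408) = 737255*(1/51408) = 737255/51408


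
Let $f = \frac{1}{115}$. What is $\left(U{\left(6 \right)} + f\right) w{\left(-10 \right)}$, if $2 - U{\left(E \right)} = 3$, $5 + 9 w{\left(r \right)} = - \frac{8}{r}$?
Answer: $\frac{266}{575} \approx 0.46261$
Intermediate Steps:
$w{\left(r \right)} = - \frac{5}{9} - \frac{8}{9 r}$ ($w{\left(r \right)} = - \frac{5}{9} + \frac{\left(-8\right) \frac{1}{r}}{9} = - \frac{5}{9} - \frac{8}{9 r}$)
$U{\left(E \right)} = -1$ ($U{\left(E \right)} = 2 - 3 = -1$)
$f = \frac{1}{115} \approx 0.0086956$
$\left(U{\left(6 \right)} + f\right) w{\left(-10 \right)} = \left(-1 + \frac{1}{115}\right) \frac{-8 - -50}{9 \left(-10\right)} = - \frac{114 \cdot \frac{1}{9} \left(- \frac{1}{10}\right) \left(-8 + 50\right)}{115} = - \frac{114 \cdot \frac{1}{9} \left(- \frac{1}{10}\right) 42}{115} = \left(- \frac{114}{115}\right) \left(- \frac{7}{15}\right) = \frac{266}{575}$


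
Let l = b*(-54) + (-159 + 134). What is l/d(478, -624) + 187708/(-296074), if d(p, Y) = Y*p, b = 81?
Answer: -27342805525/44155292064 ≈ -0.61924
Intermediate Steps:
l = -4399 (l = 81*(-54) + (-159 + 134) = -4374 - 25 = -4399)
l/d(478, -624) + 187708/(-296074) = -4399/((-624*478)) + 187708/(-296074) = -4399/(-298272) + 187708*(-1/296074) = -4399*(-1/298272) - 93854/148037 = 4399/298272 - 93854/148037 = -27342805525/44155292064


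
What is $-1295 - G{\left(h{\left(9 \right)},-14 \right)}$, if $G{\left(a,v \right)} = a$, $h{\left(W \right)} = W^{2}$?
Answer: $-1376$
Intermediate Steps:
$-1295 - G{\left(h{\left(9 \right)},-14 \right)} = -1295 - 9^{2} = -1295 - 81 = -1376$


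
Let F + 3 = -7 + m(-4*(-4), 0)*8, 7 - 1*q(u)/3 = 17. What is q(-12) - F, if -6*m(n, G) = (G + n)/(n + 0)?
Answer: -56/3 ≈ -18.667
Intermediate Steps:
q(u) = -30 (q(u) = 21 - 3*17 = 21 - 51 = -30)
m(n, G) = -(G + n)/(6*n) (m(n, G) = -(G + n)/(6*(n + 0)) = -(G + n)/(6*n))
F = -34/3 (F = -3 + (-7 + ((-1*0 - (-4)*(-4))/(6*((-4*(-4)))))*8) = -3 + (-7 + ((⅙)*(0 - 1*16)/16)*8) = -3 + (-7 + ((⅙)*(1/16)*(0 - 16))*8) = -3 + (-7 + ((⅙)*(1/16)*(-16))*8) = -3 + (-7 - ⅙*8) = -3 + (-7 - 4/3) = -3 - 25/3 = -34/3 ≈ -11.333)
q(-12) - F = -30 - 1*(-34/3) = -30 + 34/3 = -56/3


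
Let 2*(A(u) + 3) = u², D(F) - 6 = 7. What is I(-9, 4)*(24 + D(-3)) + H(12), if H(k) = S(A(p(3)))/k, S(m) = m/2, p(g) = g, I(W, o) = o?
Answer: 2369/16 ≈ 148.06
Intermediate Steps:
D(F) = 13 (D(F) = 6 + 7 = 13)
A(u) = -3 + u²/2
S(m) = m/2 (S(m) = m*(½) = m/2)
H(k) = 3/(4*k) (H(k) = ((-3 + (½)*3²)/2)/k = ((-3 + (½)*9)/2)/k = ((-3 + 9/2)/2)/k = ((½)*(3/2))/k = 3/(4*k))
I(-9, 4)*(24 + D(-3)) + H(12) = 4*(24 + 13) + (¾)/12 = 4*37 + (¾)*(1/12) = 148 + 1/16 = 2369/16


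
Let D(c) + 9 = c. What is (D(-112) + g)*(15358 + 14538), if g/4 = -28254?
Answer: -3382343752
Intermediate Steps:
g = -113016 (g = 4*(-28254) = -113016)
D(c) = -9 + c
(D(-112) + g)*(15358 + 14538) = ((-9 - 112) - 113016)*(15358 + 14538) = (-121 - 113016)*29896 = -113137*29896 = -3382343752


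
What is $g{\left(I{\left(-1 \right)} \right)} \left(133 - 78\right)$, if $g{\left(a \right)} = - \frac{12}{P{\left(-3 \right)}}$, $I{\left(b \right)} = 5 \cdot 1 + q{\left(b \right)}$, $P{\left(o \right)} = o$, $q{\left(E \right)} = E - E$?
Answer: $220$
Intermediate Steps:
$q{\left(E \right)} = 0$
$I{\left(b \right)} = 5$ ($I{\left(b \right)} = 5 \cdot 1 + 0 = 5 + 0 = 5$)
$g{\left(a \right)} = 4$ ($g{\left(a \right)} = - \frac{12}{-3} = \left(-12\right) \left(- \frac{1}{3}\right) = 4$)
$g{\left(I{\left(-1 \right)} \right)} \left(133 - 78\right) = 4 \left(133 - 78\right) = 4 \cdot 55 = 220$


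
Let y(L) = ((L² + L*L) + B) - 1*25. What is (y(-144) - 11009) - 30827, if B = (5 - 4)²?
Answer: -388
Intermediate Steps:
B = 1 (B = 1² = 1)
y(L) = -24 + 2*L² (y(L) = ((L² + L*L) + 1) - 1*25 = ((L² + L²) + 1) - 25 = (2*L² + 1) - 25 = (1 + 2*L²) - 25 = -24 + 2*L²)
(y(-144) - 11009) - 30827 = ((-24 + 2*(-144)²) - 11009) - 30827 = ((-24 + 2*20736) - 11009) - 30827 = ((-24 + 41472) - 11009) - 30827 = (41448 - 11009) - 30827 = 30439 - 30827 = -388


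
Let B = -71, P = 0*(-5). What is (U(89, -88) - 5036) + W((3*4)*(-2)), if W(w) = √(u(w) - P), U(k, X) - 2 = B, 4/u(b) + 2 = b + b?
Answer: -5105 + I*√2/5 ≈ -5105.0 + 0.28284*I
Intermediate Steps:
P = 0
u(b) = 4/(-2 + 2*b) (u(b) = 4/(-2 + (b + b)) = 4/(-2 + 2*b))
U(k, X) = -69 (U(k, X) = 2 - 71 = -69)
W(w) = √2*√(1/(-1 + w)) (W(w) = √(2/(-1 + w) - 1*0) = √(2/(-1 + w) + 0) = √(2/(-1 + w)) = √2*√(1/(-1 + w)))
(U(89, -88) - 5036) + W((3*4)*(-2)) = (-69 - 5036) + √2*√(1/(-1 + (3*4)*(-2))) = -5105 + √2*√(1/(-1 + 12*(-2))) = -5105 + √2*√(1/(-1 - 24)) = -5105 + √2*√(1/(-25)) = -5105 + √2*√(-1/25) = -5105 + √2*(I/5) = -5105 + I*√2/5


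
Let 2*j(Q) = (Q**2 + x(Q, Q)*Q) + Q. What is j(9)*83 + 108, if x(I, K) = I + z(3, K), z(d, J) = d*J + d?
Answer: 36819/2 ≈ 18410.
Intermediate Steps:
z(d, J) = d + J*d (z(d, J) = J*d + d = d + J*d)
x(I, K) = 3 + I + 3*K (x(I, K) = I + 3*(1 + K) = I + (3 + 3*K) = 3 + I + 3*K)
j(Q) = Q/2 + Q**2/2 + Q*(3 + 4*Q)/2 (j(Q) = ((Q**2 + (3 + Q + 3*Q)*Q) + Q)/2 = ((Q**2 + (3 + 4*Q)*Q) + Q)/2 = ((Q**2 + Q*(3 + 4*Q)) + Q)/2 = (Q + Q**2 + Q*(3 + 4*Q))/2 = Q/2 + Q**2/2 + Q*(3 + 4*Q)/2)
j(9)*83 + 108 = ((1/2)*9*(4 + 5*9))*83 + 108 = ((1/2)*9*(4 + 45))*83 + 108 = ((1/2)*9*49)*83 + 108 = (441/2)*83 + 108 = 36603/2 + 108 = 36819/2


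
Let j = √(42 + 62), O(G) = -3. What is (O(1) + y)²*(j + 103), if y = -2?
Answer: 2575 + 50*√26 ≈ 2829.9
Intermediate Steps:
j = 2*√26 (j = √104 = 2*√26 ≈ 10.198)
(O(1) + y)²*(j + 103) = (-3 - 2)²*(2*√26 + 103) = (-5)²*(103 + 2*√26) = 25*(103 + 2*√26) = 2575 + 50*√26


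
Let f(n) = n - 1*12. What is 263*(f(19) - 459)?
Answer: -118876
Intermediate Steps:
f(n) = -12 + n (f(n) = n - 12 = -12 + n)
263*(f(19) - 459) = 263*((-12 + 19) - 459) = 263*(7 - 459) = 263*(-452) = -118876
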